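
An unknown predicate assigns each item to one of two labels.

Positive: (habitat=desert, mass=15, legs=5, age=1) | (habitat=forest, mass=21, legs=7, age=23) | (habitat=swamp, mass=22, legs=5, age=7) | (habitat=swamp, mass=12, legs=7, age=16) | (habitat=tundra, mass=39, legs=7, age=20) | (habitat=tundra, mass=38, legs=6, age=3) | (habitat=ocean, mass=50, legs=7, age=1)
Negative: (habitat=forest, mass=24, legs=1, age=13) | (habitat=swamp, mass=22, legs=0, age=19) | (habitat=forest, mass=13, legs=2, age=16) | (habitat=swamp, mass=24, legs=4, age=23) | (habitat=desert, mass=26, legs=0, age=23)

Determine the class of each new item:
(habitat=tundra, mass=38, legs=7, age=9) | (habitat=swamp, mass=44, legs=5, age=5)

Positive, Positive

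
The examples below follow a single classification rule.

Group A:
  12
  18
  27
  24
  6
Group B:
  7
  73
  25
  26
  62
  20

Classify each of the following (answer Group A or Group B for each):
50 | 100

Group B, Group B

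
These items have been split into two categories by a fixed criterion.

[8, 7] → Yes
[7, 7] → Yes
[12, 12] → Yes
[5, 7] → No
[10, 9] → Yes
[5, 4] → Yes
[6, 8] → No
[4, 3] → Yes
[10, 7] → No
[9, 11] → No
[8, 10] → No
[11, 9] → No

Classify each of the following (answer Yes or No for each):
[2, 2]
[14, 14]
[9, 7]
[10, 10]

Yes, Yes, No, Yes

The simplest hypothesis consistent with all the labels is: |first − second| ≤ 1.
[2, 2] — |2−2| = 0, hence Yes.
[14, 14] — |14−14| = 0, hence Yes.
[9, 7] — |9−7| = 2, hence No.
[10, 10] — |10−10| = 0, hence Yes.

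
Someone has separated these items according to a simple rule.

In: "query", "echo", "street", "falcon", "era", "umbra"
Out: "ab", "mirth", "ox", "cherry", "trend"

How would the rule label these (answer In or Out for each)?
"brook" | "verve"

In, In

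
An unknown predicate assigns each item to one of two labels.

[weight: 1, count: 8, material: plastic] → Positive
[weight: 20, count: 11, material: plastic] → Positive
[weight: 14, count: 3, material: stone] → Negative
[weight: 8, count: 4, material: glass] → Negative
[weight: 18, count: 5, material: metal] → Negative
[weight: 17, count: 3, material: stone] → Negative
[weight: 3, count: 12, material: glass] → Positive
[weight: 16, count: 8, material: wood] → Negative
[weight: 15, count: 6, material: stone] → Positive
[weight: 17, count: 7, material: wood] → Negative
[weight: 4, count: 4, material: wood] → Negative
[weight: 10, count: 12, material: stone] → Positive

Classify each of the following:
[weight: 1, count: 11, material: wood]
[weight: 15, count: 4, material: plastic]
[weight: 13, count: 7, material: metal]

One predicate separates the groups cleanly: material is not wood AND count ≥ 6.
[weight: 1, count: 11, material: wood]: material is wood, count = 11, does not satisfy this → Negative. [weight: 15, count: 4, material: plastic]: material is plastic, count = 4, does not satisfy this → Negative. [weight: 13, count: 7, material: metal]: material is metal, count = 7, meets the rule → Positive.

Negative, Negative, Positive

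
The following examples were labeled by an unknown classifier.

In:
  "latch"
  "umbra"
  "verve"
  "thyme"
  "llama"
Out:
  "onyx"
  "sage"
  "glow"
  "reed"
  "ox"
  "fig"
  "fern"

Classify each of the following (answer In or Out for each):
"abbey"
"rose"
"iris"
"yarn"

A rule that fits every label: length 5 — true of each 'In' example, false of each 'Out' one.
"abbey" — length 5, hence In. "rose" — length 4, hence Out. "iris" — length 4, hence Out. "yarn" — length 4, hence Out.

In, Out, Out, Out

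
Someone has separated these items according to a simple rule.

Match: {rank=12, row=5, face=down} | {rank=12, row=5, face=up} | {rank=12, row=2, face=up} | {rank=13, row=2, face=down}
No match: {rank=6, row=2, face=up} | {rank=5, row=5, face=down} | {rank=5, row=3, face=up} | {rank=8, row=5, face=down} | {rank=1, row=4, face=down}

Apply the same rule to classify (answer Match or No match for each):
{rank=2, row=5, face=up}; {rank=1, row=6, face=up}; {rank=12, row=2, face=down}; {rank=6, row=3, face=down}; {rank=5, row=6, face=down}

No match, No match, Match, No match, No match

The simplest hypothesis consistent with all the labels is: rank ≥ 12.
{rank=2, row=5, face=up}: No match (rank = 2).
{rank=1, row=6, face=up}: No match (rank = 1).
{rank=12, row=2, face=down}: Match (rank = 12).
{rank=6, row=3, face=down}: No match (rank = 6).
{rank=5, row=6, face=down}: No match (rank = 5).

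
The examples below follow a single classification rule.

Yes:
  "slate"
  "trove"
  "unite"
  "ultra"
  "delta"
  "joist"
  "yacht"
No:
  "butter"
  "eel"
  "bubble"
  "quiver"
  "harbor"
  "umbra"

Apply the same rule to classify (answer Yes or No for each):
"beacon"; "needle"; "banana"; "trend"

No, No, No, Yes

All 'Yes' examples share one property — odd length AND contains 't' — and every 'No' example lacks it.
"beacon": No (length 6, no 't').
"needle": No (length 6, no 't').
"banana": No (length 6, no 't').
"trend": Yes (length 5, has 't').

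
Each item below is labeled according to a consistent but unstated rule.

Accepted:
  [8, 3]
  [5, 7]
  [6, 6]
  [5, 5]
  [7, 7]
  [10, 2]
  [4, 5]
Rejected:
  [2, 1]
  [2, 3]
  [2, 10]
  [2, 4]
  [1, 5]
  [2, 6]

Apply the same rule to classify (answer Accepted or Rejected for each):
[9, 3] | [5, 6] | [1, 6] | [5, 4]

All 'Accepted' examples share one property — first ≥ 3 — and every 'Rejected' example lacks it.
[9, 3]: first 9 — checks out, so Accepted. [5, 6]: first 5 — checks out, so Accepted. [1, 6]: first 1 — does not pass, so Rejected. [5, 4]: first 5 — checks out, so Accepted.

Accepted, Accepted, Rejected, Accepted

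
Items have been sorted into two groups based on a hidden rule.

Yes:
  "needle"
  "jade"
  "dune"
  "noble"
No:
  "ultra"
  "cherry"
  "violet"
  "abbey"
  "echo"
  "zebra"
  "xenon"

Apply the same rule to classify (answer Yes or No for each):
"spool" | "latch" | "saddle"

The simplest hypothesis consistent with all the labels is: ends with 'e'.
"spool": ends with 'l', does not fit → No. "latch": ends with 'h', does not fit → No. "saddle": ends with 'e', fits → Yes.

No, No, Yes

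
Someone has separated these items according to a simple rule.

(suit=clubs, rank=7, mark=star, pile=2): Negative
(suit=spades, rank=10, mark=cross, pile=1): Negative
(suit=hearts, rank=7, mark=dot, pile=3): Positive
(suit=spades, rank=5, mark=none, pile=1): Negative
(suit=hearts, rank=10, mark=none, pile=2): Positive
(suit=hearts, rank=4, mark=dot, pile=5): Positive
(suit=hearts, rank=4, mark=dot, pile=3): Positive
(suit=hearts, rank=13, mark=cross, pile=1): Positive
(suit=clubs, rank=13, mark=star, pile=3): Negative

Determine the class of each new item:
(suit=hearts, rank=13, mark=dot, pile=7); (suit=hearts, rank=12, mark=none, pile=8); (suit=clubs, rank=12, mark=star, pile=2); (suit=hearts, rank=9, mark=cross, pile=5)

The distinguishing property — suit is hearts — holds for all the 'Positive' cases and none of the 'Negative' cases.
(suit=hearts, rank=13, mark=dot, pile=7): suit is hearts, has this property → Positive. (suit=hearts, rank=12, mark=none, pile=8): suit is hearts, has this property → Positive. (suit=clubs, rank=12, mark=star, pile=2): suit is clubs, doesn't qualify → Negative. (suit=hearts, rank=9, mark=cross, pile=5): suit is hearts, has this property → Positive.

Positive, Positive, Negative, Positive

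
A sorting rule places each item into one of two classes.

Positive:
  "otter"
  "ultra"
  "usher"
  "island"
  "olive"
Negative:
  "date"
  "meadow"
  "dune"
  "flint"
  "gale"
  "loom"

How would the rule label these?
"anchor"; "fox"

The pattern is that an item is 'Positive' exactly when: starts with a vowel.
"anchor": starts with 'a', qualifies → Positive.
"fox": starts with 'f', doesn't qualify → Negative.

Positive, Negative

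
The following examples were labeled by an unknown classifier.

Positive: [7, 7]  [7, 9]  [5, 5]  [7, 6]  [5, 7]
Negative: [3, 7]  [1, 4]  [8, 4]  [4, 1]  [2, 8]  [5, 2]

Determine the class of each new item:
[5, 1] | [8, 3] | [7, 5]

Negative, Negative, Positive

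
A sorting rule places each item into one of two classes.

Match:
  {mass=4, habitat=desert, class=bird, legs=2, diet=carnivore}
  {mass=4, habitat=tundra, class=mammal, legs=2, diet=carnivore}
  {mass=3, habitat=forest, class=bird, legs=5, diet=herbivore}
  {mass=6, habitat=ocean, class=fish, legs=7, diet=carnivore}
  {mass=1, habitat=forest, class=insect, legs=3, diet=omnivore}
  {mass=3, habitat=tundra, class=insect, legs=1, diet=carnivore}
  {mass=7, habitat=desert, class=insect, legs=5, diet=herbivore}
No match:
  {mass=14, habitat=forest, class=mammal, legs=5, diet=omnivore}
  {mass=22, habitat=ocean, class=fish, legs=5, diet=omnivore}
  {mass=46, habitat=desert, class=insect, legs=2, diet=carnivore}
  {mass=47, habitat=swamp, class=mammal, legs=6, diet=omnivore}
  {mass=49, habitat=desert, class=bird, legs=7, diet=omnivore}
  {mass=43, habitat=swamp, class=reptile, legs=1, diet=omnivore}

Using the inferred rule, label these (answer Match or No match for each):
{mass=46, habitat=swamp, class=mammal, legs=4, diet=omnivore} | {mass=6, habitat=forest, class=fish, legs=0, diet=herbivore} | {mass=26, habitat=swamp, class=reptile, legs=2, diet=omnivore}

No match, Match, No match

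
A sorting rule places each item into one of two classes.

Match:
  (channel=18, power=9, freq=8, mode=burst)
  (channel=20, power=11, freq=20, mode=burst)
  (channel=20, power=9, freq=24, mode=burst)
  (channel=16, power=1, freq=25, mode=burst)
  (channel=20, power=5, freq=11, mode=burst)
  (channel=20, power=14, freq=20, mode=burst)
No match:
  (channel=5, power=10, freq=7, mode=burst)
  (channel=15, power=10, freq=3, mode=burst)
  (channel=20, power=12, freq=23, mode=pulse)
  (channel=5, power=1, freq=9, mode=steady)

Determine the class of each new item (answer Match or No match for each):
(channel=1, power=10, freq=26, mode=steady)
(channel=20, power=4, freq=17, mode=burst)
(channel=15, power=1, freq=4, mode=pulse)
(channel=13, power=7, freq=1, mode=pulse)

Every 'Match' example satisfies: mode is burst AND freq ≥ 8. None of the 'No match' examples do.

No match, Match, No match, No match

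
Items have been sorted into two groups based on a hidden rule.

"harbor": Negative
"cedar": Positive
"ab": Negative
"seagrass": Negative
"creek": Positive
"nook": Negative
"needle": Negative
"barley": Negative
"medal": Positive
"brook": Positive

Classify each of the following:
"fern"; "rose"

One predicate separates the groups cleanly: odd length.

Negative, Negative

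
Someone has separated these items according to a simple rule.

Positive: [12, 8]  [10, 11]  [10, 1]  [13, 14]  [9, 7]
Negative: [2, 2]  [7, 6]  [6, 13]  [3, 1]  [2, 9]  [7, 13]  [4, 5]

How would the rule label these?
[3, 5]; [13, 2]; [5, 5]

Negative, Positive, Negative

Rule: first ≥ 8. This holds for each 'Positive' example and fails for each 'Negative' one.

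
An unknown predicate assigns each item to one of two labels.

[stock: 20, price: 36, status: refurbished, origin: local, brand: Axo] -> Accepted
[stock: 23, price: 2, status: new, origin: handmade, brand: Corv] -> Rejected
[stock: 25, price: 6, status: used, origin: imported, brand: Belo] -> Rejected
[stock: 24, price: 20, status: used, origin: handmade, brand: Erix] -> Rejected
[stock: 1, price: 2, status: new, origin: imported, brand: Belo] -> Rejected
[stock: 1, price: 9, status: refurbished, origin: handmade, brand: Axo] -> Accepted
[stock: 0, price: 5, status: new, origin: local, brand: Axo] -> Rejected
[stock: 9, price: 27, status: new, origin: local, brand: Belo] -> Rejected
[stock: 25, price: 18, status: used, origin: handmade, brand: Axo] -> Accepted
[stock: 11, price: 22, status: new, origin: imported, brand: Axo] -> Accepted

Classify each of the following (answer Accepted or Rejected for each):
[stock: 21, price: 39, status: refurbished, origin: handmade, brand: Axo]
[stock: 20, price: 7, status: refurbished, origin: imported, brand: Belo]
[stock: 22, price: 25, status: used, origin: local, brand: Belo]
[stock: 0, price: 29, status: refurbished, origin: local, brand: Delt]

Accepted, Rejected, Rejected, Rejected

A rule that fits every label: brand is Axo AND price ≥ 6 — true of each 'Accepted' example, false of each 'Rejected' one.
Accepted: [stock: 21, price: 39, status: refurbished, origin: handmade, brand: Axo], since brand is Axo, price = 39. Rejected: [stock: 20, price: 7, status: refurbished, origin: imported, brand: Belo], since brand is Belo, price = 7. Rejected: [stock: 22, price: 25, status: used, origin: local, brand: Belo], since brand is Belo, price = 25. Rejected: [stock: 0, price: 29, status: refurbished, origin: local, brand: Delt], since brand is Delt, price = 29.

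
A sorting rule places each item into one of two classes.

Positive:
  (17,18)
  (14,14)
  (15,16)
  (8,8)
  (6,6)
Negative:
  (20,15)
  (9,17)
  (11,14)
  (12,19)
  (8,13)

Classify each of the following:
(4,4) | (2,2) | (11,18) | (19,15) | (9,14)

Positive, Positive, Negative, Negative, Negative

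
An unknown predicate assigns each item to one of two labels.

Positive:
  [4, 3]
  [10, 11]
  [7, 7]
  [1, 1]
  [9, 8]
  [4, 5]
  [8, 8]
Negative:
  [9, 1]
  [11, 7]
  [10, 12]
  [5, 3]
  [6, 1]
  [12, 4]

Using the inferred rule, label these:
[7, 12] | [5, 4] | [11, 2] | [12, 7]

Negative, Positive, Negative, Negative

All 'Positive' examples share one property — |first − second| ≤ 1 — and every 'Negative' example lacks it.
[7, 12] — |7−12| = 5, hence Negative. [5, 4] — |5−4| = 1, hence Positive. [11, 2] — |11−2| = 9, hence Negative. [12, 7] — |12−7| = 5, hence Negative.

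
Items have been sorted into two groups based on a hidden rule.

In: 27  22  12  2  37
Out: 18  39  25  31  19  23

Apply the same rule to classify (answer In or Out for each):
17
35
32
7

In, Out, In, In

The simplest hypothesis consistent with all the labels is: ≡ 2 (mod 5).
17 → 17 mod 5 = 2 → In. 35 → 35 mod 5 = 0 → Out. 32 → 32 mod 5 = 2 → In. 7 → 7 mod 5 = 2 → In.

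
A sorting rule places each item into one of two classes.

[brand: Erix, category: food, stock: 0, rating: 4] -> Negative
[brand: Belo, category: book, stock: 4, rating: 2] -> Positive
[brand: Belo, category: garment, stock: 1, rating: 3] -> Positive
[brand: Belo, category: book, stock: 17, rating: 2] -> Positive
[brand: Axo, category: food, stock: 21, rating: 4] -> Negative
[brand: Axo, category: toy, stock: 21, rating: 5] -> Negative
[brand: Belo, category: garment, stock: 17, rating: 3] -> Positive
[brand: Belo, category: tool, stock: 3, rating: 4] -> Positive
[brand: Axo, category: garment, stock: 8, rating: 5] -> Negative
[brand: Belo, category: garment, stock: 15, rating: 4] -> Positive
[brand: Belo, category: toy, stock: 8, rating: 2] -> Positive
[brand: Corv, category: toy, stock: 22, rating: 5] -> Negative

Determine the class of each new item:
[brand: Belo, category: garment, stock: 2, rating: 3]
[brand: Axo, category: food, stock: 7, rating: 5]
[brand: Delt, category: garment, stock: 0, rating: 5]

Every 'Positive' example satisfies: brand is Belo. None of the 'Negative' examples do.
[brand: Belo, category: garment, stock: 2, rating: 3]: Positive (brand is Belo). [brand: Axo, category: food, stock: 7, rating: 5]: Negative (brand is Axo). [brand: Delt, category: garment, stock: 0, rating: 5]: Negative (brand is Delt).

Positive, Negative, Negative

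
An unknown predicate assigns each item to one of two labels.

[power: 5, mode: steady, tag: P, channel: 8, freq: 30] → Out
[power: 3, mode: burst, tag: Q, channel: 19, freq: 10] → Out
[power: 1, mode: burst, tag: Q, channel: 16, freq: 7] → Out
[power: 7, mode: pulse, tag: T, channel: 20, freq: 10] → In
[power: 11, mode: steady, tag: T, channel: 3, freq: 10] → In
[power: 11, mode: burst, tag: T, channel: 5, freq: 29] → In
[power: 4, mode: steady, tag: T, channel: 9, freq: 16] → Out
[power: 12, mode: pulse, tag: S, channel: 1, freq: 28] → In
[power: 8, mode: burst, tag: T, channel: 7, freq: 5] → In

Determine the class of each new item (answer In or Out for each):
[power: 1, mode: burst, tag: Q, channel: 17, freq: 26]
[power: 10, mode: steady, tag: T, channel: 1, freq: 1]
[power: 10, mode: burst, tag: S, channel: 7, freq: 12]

The common property of the 'In' items is: power ≥ 7. No 'Out' item has it.
Out: [power: 1, mode: burst, tag: Q, channel: 17, freq: 26], since power = 1.
In: [power: 10, mode: steady, tag: T, channel: 1, freq: 1], since power = 10.
In: [power: 10, mode: burst, tag: S, channel: 7, freq: 12], since power = 10.

Out, In, In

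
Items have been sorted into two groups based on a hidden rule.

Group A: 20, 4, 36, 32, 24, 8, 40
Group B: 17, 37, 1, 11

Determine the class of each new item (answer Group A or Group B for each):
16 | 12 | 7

The distinguishing property — even — holds for all the 'Group A' cases and none of the 'Group B' cases.
16 → 16 is even → Group A. 12 → 12 is even → Group A. 7 → 7 is odd → Group B.

Group A, Group A, Group B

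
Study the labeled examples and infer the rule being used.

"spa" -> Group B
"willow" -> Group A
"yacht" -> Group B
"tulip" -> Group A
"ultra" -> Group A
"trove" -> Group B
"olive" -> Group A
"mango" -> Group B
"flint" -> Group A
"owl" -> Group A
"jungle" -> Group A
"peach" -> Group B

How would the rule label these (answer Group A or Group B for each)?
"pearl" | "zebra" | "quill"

Group A, Group B, Group A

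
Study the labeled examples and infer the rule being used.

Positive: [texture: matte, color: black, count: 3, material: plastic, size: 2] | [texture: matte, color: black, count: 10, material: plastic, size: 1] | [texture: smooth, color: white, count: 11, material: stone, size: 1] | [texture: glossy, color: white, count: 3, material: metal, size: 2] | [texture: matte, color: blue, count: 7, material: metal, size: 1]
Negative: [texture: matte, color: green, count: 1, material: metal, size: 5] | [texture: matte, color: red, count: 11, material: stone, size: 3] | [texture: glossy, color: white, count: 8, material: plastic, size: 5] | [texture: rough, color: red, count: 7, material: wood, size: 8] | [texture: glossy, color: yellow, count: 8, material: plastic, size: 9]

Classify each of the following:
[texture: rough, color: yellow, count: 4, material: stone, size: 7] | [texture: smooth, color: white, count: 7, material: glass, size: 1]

Negative, Positive

A rule that fits every label: size ≤ 2 — true of each 'Positive' example, false of each 'Negative' one.
[texture: rough, color: yellow, count: 4, material: stone, size: 7] — size = 7, hence Negative. [texture: smooth, color: white, count: 7, material: glass, size: 1] — size = 1, hence Positive.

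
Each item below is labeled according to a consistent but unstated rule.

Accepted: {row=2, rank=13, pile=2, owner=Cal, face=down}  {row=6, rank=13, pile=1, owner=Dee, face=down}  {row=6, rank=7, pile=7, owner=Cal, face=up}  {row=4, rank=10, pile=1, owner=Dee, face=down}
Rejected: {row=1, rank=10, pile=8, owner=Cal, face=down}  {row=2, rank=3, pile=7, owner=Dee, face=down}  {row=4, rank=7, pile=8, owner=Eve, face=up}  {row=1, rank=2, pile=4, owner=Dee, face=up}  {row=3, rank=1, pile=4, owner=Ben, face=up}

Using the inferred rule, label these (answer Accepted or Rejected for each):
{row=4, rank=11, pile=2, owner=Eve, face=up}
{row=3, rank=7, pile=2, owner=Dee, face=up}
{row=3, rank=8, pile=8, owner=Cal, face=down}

Accepted, Accepted, Rejected

The classifier is using: rank ≥ 7 AND pile ≤ 7.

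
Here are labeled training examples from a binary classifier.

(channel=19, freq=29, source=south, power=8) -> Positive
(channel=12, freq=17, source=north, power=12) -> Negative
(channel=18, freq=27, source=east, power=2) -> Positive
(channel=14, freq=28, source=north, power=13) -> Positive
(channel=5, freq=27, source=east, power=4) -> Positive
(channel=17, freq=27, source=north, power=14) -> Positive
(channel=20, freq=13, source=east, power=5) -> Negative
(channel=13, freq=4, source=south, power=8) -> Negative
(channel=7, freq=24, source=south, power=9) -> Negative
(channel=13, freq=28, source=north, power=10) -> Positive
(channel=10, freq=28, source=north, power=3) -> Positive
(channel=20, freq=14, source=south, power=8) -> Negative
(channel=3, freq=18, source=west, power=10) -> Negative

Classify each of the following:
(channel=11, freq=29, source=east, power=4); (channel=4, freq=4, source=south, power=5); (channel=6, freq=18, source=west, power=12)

One predicate separates the groups cleanly: freq ≥ 27.

Positive, Negative, Negative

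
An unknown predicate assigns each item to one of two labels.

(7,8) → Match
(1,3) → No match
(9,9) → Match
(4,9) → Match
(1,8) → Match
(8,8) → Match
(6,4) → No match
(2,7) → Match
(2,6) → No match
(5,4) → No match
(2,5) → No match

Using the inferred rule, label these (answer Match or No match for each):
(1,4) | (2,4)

No match, No match

All 'Match' examples share one property — second ≥ 7 — and every 'No match' example lacks it.
No match: (1,4), since second 4.
No match: (2,4), since second 4.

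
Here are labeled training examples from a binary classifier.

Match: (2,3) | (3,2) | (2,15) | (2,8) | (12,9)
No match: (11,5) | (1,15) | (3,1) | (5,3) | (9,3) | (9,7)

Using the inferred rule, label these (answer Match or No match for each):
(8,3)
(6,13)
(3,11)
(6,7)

Match, Match, No match, Match

The common property of the 'Match' items is: product is even. No 'No match' item has it.
(8,3): Match (8·3 = 24).
(6,13): Match (6·13 = 78).
(3,11): No match (3·11 = 33).
(6,7): Match (6·7 = 42).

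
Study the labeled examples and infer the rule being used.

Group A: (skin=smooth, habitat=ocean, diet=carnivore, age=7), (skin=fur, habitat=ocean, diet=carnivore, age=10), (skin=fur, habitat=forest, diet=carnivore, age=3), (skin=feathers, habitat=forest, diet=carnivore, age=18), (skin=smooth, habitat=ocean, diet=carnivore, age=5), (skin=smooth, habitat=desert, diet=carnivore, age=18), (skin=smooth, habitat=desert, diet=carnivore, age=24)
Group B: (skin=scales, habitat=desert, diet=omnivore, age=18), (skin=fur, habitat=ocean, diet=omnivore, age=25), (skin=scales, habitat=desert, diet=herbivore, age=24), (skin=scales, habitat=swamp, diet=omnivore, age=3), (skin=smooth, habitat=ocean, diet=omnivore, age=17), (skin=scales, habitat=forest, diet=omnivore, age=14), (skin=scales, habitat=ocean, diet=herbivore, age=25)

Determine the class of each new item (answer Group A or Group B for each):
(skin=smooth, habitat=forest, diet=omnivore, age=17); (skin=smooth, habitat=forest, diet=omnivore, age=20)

Group B, Group B

Looking at the examples, the only property every 'Group A' case has and every 'Group B' case lacks is: diet is carnivore.
(skin=smooth, habitat=forest, diet=omnivore, age=17): Group B (diet is omnivore). (skin=smooth, habitat=forest, diet=omnivore, age=20): Group B (diet is omnivore).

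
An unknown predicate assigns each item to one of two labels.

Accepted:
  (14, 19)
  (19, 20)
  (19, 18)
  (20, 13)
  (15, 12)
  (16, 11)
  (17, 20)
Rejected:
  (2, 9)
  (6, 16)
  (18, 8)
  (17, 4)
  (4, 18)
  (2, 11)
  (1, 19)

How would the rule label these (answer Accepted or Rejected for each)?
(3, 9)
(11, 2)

Rejected, Rejected

The common property of the 'Accepted' items is: sum ≥ 27. No 'Rejected' item has it.
(3, 9): Rejected (3+9 = 12). (11, 2): Rejected (11+2 = 13).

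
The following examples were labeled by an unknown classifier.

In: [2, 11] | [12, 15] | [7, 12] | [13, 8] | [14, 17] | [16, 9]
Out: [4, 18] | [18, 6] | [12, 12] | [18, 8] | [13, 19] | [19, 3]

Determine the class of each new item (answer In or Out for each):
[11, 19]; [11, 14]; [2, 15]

Checking candidate rules against both groups, what survives is: sum is odd.
[11, 19]: 11+19 = 30 — doesn't match, so Out. [11, 14]: 11+14 = 25 — passes, so In. [2, 15]: 2+15 = 17 — passes, so In.

Out, In, In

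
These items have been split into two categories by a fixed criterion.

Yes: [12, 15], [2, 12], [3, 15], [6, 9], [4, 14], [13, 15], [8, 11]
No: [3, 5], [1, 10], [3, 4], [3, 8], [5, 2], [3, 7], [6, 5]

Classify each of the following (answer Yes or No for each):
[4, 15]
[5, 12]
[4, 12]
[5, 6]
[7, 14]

The simplest hypothesis consistent with all the labels is: sum ≥ 14.
[4, 15]: Yes (4+15 = 19).
[5, 12]: Yes (5+12 = 17).
[4, 12]: Yes (4+12 = 16).
[5, 6]: No (5+6 = 11).
[7, 14]: Yes (7+14 = 21).

Yes, Yes, Yes, No, Yes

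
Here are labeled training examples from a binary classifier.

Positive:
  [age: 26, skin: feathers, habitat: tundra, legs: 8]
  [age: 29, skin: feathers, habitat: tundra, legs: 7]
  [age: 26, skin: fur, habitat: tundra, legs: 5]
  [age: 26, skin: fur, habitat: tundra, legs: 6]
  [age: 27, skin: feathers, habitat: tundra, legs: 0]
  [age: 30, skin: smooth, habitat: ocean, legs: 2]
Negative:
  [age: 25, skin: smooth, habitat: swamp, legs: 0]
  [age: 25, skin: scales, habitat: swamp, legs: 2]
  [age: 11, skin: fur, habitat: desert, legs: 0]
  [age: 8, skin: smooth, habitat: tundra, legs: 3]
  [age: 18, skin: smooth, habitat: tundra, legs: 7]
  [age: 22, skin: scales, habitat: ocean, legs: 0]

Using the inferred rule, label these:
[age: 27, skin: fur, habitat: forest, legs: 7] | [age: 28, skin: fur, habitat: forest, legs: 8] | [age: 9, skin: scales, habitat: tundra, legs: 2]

Positive, Positive, Negative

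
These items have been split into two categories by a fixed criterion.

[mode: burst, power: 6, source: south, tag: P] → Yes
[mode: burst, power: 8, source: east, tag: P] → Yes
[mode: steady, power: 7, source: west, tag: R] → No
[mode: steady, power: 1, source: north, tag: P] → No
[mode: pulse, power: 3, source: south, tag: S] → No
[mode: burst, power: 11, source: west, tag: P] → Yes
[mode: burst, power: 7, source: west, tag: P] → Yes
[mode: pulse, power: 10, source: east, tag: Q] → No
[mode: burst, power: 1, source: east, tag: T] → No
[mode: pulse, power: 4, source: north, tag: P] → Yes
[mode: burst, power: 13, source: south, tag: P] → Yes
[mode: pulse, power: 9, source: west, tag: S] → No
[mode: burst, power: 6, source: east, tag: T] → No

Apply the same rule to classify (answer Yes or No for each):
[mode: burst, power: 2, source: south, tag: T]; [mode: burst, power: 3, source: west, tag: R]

No, No

Every 'Yes' example satisfies: tag is P AND power ≥ 3. None of the 'No' examples do.
No: [mode: burst, power: 2, source: south, tag: T], since tag is T, power = 2. No: [mode: burst, power: 3, source: west, tag: R], since tag is R, power = 3.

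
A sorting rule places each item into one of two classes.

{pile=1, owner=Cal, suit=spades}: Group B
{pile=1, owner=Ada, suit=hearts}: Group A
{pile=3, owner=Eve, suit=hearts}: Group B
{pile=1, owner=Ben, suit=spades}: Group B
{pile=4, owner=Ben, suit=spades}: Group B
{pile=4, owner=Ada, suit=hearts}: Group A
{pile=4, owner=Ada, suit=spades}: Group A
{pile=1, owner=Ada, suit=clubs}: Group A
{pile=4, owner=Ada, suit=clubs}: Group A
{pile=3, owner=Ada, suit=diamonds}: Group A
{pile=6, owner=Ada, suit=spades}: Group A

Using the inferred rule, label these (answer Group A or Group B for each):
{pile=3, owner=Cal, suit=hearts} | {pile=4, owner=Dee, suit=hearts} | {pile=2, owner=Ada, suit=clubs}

Group B, Group B, Group A

Every 'Group A' example satisfies: owner is Ada. None of the 'Group B' examples do.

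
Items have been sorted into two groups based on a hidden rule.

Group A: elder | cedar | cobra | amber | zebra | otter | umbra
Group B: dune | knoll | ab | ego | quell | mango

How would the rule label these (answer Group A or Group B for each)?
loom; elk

Group B, Group B

One predicate separates the groups cleanly: contains 'r'.
loom: no 'r' — does not pass, so Group B. elk: no 'r' — does not pass, so Group B.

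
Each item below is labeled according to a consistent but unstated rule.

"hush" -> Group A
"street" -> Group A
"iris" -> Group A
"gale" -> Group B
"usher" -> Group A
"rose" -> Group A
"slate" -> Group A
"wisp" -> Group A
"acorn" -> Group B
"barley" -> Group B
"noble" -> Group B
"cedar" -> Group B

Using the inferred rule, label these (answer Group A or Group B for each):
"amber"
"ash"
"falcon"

The pattern is that an item is 'Group A' exactly when: contains 's'.

Group B, Group A, Group B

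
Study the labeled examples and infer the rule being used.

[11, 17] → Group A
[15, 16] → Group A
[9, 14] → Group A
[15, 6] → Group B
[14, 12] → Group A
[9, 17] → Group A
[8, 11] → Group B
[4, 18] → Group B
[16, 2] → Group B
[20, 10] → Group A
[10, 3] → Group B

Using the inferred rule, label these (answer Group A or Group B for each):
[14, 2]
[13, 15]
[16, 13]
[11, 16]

Group B, Group A, Group A, Group A

The distinguishing property — sum ≥ 23 — holds for all the 'Group A' cases and none of the 'Group B' cases.
Group B: [14, 2], since 14+2 = 16. Group A: [13, 15], since 13+15 = 28. Group A: [16, 13], since 16+13 = 29. Group A: [11, 16], since 11+16 = 27.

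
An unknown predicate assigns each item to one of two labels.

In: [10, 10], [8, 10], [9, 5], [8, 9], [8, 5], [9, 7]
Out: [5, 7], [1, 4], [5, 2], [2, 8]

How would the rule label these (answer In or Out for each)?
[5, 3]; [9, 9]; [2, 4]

Out, In, Out

A rule that fits every label: sum ≥ 13 — true of each 'In' example, false of each 'Out' one.
[5, 3] → 5+3 = 8 → Out. [9, 9] → 9+9 = 18 → In. [2, 4] → 2+4 = 6 → Out.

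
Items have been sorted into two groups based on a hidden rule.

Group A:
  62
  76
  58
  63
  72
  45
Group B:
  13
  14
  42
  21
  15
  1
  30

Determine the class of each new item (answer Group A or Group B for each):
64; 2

The common property of the 'Group A' items is: at least 45. No 'Group B' item has it.
64: 64 ≥ 45 — matches, so Group A.
2: 2 < 45 — fails the rule, so Group B.

Group A, Group B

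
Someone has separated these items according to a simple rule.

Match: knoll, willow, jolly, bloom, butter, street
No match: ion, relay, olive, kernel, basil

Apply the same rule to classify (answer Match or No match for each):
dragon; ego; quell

No match, No match, Match

The distinguishing property — has a double letter — holds for all the 'Match' cases and none of the 'No match' cases.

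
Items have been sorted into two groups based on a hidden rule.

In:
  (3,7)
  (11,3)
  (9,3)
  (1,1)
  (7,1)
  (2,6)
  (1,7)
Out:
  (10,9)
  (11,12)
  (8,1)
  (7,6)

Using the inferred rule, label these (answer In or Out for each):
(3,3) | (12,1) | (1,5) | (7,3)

The classifier is using: sum is even.
(3,3): In (3+3 = 6).
(12,1): Out (12+1 = 13).
(1,5): In (1+5 = 6).
(7,3): In (7+3 = 10).

In, Out, In, In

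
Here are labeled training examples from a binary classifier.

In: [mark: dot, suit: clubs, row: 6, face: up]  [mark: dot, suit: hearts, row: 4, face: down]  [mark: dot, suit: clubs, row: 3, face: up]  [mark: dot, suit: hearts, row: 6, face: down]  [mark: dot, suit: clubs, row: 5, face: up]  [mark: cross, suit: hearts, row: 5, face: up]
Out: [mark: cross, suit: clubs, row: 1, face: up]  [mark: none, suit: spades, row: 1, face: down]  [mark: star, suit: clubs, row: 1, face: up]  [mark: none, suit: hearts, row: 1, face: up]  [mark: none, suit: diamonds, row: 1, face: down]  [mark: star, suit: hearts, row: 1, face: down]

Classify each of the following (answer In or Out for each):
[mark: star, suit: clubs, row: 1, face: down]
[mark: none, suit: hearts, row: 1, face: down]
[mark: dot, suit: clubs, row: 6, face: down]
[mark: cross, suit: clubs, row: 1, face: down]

The pattern is that an item is 'In' exactly when: row ≥ 3.
[mark: star, suit: clubs, row: 1, face: down] → row = 1 → Out. [mark: none, suit: hearts, row: 1, face: down] → row = 1 → Out. [mark: dot, suit: clubs, row: 6, face: down] → row = 6 → In. [mark: cross, suit: clubs, row: 1, face: down] → row = 1 → Out.

Out, Out, In, Out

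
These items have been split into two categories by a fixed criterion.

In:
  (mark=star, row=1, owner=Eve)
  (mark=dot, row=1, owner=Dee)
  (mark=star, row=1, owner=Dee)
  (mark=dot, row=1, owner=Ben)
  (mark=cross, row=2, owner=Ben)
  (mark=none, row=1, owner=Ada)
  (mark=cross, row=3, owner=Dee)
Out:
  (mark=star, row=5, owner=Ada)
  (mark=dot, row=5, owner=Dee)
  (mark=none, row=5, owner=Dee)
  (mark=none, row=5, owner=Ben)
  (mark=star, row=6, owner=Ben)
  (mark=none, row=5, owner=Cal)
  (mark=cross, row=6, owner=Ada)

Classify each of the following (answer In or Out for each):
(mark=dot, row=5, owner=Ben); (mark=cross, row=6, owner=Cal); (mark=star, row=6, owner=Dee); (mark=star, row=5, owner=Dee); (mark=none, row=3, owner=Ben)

Out, Out, Out, Out, In

The pattern is that an item is 'In' exactly when: row ≤ 3.
(mark=dot, row=5, owner=Ben) → row = 5 → Out.
(mark=cross, row=6, owner=Cal) → row = 6 → Out.
(mark=star, row=6, owner=Dee) → row = 6 → Out.
(mark=star, row=5, owner=Dee) → row = 5 → Out.
(mark=none, row=3, owner=Ben) → row = 3 → In.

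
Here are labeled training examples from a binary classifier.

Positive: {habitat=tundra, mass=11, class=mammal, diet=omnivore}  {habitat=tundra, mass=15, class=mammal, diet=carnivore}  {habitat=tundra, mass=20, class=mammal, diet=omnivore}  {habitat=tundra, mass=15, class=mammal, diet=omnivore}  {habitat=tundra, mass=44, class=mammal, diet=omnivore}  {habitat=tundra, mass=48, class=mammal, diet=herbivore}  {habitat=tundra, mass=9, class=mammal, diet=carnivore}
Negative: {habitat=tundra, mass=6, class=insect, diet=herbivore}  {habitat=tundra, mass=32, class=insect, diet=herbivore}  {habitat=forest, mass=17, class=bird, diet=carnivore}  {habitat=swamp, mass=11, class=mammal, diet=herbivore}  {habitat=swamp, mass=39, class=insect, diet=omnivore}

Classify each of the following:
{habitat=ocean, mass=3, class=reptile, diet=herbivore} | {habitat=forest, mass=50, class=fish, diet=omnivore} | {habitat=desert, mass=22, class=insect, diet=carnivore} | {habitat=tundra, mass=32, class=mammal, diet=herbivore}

Negative, Negative, Negative, Positive

Every 'Positive' example satisfies: class is mammal AND habitat is tundra. None of the 'Negative' examples do.
{habitat=ocean, mass=3, class=reptile, diet=herbivore}: class is reptile, habitat is ocean, does not fit → Negative. {habitat=forest, mass=50, class=fish, diet=omnivore}: class is fish, habitat is forest, does not fit → Negative. {habitat=desert, mass=22, class=insect, diet=carnivore}: class is insect, habitat is desert, does not fit → Negative. {habitat=tundra, mass=32, class=mammal, diet=herbivore}: class is mammal, habitat is tundra, satisfies this → Positive.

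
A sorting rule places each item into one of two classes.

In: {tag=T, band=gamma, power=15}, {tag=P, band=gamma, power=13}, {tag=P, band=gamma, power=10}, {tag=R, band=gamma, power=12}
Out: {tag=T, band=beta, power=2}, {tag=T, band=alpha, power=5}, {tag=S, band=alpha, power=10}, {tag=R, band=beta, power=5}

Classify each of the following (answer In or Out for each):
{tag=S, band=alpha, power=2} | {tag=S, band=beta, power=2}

Out, Out

The simplest hypothesis consistent with all the labels is: band is gamma.
Out: {tag=S, band=alpha, power=2}, since band is alpha.
Out: {tag=S, band=beta, power=2}, since band is beta.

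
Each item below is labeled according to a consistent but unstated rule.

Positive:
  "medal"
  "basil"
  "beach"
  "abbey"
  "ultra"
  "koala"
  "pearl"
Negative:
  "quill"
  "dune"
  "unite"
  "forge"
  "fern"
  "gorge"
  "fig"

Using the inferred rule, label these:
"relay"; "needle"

Positive, Negative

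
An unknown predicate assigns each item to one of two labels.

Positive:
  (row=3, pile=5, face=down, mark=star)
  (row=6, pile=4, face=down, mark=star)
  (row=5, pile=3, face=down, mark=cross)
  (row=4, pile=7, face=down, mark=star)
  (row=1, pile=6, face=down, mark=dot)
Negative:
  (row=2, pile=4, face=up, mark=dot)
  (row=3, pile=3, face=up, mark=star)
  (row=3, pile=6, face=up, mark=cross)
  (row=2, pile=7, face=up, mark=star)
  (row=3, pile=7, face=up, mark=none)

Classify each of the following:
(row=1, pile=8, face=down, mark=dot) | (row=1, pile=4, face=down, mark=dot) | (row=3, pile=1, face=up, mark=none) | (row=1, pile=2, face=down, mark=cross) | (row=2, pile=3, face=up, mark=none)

Positive, Positive, Negative, Positive, Negative

The rule appears to be: face is down.
(row=1, pile=8, face=down, mark=dot) → face is down → Positive. (row=1, pile=4, face=down, mark=dot) → face is down → Positive. (row=3, pile=1, face=up, mark=none) → face is up → Negative. (row=1, pile=2, face=down, mark=cross) → face is down → Positive. (row=2, pile=3, face=up, mark=none) → face is up → Negative.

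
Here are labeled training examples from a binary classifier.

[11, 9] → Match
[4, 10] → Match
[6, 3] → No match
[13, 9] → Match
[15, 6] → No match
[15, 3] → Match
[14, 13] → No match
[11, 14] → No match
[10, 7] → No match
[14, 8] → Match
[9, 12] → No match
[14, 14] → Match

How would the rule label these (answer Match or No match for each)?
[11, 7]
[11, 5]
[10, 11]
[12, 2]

The classifier is using: sum is even.

Match, Match, No match, Match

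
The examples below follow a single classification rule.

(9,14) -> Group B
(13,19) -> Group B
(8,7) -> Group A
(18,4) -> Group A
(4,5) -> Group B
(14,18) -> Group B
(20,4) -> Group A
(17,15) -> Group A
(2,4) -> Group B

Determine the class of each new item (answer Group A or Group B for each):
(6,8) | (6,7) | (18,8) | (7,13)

The rule appears to be: first > second.
(6,8): 6 < 8, lacks this property → Group B.
(6,7): 6 < 7, lacks this property → Group B.
(18,8): 18 > 8, meets the rule → Group A.
(7,13): 7 < 13, lacks this property → Group B.

Group B, Group B, Group A, Group B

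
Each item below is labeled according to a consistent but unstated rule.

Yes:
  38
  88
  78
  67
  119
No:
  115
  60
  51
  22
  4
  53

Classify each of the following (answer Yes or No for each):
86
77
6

The distinguishing property — digit sum ≥ 9 — holds for all the 'Yes' cases and none of the 'No' cases.

Yes, Yes, No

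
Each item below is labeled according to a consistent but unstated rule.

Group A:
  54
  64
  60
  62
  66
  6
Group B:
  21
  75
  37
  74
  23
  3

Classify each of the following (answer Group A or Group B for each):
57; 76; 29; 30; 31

Group B, Group B, Group B, Group A, Group B

All 'Group A' examples share one property — even AND at most 66 — and every 'Group B' example lacks it.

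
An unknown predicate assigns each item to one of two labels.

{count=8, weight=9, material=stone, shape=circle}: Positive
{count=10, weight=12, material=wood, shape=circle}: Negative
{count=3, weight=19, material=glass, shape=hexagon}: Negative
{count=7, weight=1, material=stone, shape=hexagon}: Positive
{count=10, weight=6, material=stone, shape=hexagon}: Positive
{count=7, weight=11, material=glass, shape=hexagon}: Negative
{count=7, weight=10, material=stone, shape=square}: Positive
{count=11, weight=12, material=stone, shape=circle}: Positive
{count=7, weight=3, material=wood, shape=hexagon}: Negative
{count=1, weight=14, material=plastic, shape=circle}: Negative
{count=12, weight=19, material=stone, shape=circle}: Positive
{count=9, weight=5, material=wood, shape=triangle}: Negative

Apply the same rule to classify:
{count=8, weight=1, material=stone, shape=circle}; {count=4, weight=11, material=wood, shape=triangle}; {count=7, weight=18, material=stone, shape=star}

Looking at the examples, the only property every 'Positive' case has and every 'Negative' case lacks is: material is stone.
{count=8, weight=1, material=stone, shape=circle}: material is stone, satisfies this → Positive.
{count=4, weight=11, material=wood, shape=triangle}: material is wood, doesn't qualify → Negative.
{count=7, weight=18, material=stone, shape=star}: material is stone, satisfies this → Positive.

Positive, Negative, Positive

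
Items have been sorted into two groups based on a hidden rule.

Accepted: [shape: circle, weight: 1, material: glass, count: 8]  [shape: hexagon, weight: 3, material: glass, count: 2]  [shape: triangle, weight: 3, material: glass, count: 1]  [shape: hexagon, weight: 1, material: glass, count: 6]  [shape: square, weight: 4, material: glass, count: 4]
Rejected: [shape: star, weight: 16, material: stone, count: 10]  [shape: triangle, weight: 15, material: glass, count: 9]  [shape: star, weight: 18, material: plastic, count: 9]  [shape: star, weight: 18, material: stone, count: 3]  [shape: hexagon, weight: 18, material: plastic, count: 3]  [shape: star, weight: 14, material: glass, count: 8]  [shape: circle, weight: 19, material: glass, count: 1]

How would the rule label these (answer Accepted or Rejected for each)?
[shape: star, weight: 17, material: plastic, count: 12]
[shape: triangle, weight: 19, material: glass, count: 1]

The pattern is that an item is 'Accepted' exactly when: weight ≤ 4.
[shape: star, weight: 17, material: plastic, count: 12]: weight = 17 — fails this test, so Rejected.
[shape: triangle, weight: 19, material: glass, count: 1]: weight = 19 — fails this test, so Rejected.

Rejected, Rejected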